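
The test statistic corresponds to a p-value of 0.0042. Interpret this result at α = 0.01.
Since p = 0.0042 < α = 0.01, reject H₀.
There is sufficient evidence to reject the null hypothesis; the result is statistically significant at the 0.01 level.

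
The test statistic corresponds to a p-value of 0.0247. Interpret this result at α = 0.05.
Since p = 0.0247 < α = 0.05, reject H₀.
There is sufficient evidence to reject the null hypothesis; the result is statistically significant at the 0.05 level.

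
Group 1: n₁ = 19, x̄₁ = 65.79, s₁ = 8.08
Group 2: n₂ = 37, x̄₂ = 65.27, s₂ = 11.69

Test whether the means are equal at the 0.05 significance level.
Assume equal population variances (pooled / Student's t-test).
Student's two-sample t-test (equal variances):
H₀: μ₁ = μ₂
H₁: μ₁ ≠ μ₂
df = n₁ + n₂ - 2 = 54
Pooled variance s_p² = [(n₁-1)s₁² + (n₂-1)s₂²] / (n₁ + n₂ - 2) = [(18)(8.08²) + (36)(11.69²)] / 54 = 112.8662
SE = √(s_p²(1/n₁ + 1/n₂)) = √(112.8662 × (1/19 + 1/37)) = 2.9985
t = (x̄₁ - x̄₂) / SE = (65.79 - 65.27) / 2.9985 = 0.52 / 2.9985 = 0.173
p-value = 0.8630

Since p-value > α = 0.05, we fail to reject H₀.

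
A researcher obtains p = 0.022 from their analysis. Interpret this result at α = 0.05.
Since p = 0.022 < α = 0.05, reject H₀.
There is sufficient evidence to reject the null hypothesis; the result is statistically significant at the 0.05 level.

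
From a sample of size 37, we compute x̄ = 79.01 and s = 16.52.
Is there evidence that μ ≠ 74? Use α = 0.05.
One-sample t-test:
H₀: μ = 74
H₁: μ ≠ 74
df = n - 1 = 36
t = (x̄ - μ₀) / (s/√n) = (79.01 - 74) / (16.52/√37) = 1.845
p-value = 0.0733

Since p-value > α = 0.05, we fail to reject H₀.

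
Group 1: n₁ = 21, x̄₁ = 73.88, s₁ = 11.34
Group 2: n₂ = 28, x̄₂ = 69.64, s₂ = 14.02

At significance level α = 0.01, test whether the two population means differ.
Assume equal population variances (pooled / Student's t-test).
Student's two-sample t-test (equal variances):
H₀: μ₁ = μ₂
H₁: μ₁ ≠ μ₂
df = n₁ + n₂ - 2 = 47
Pooled variance s_p² = [(n₁-1)s₁² + (n₂-1)s₂²] / (n₁ + n₂ - 2) = [(20)(11.34²) + (27)(14.02²)] / 47 = 167.6392
SE = √(s_p²(1/n₁ + 1/n₂)) = √(167.6392 × (1/21 + 1/28)) = 3.7376
t = (x̄₁ - x̄₂) / SE = (73.88 - 69.64) / 3.7376 = 4.24 / 3.7376 = 1.134
p-value = 0.2624

Since p-value > α = 0.01, we fail to reject H₀.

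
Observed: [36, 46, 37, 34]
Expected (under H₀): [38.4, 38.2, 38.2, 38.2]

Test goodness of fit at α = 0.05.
Chi-square goodness of fit test:
H₀: observed counts match expected distribution
H₁: observed counts differ from expected distribution
df = k - 1 = 3
χ² = Σ(O - E)²/E
   = (36 - 38.4)²/38.4 + (46 - 38.2)²/38.2 + (37 - 38.2)²/38.2 + (34 - 38.2)²/38.2
   = 0.150 + 1.593 + 0.038 + 0.462
   = 2.24
p-value = 0.5237

Since p-value > α = 0.05, we fail to reject H₀.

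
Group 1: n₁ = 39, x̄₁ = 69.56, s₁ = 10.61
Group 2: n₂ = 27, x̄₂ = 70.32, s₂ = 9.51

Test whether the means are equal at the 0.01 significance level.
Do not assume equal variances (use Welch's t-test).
Welch's two-sample t-test:
H₀: μ₁ = μ₂
H₁: μ₁ ≠ μ₂
s₁²/n₁ = 10.61²/39 = 2.8865,  s₂²/n₂ = 9.51²/27 = 3.3496
SE = √(s₁²/n₁ + s₂²/n₂) = √(2.8865 + 3.3496) = 2.4972
df (Welch-Satterthwaite) = (s₁²/n₁ + s₂²/n₂)² / [(s₁²/n₁)²/(n₁-1) + (s₂²/n₂)²/(n₂-1)] ≈ 59.76
t = (x̄₁ - x̄₂) / SE = (69.56 - 70.32) / 2.4972 = -0.76 / 2.4972 = -0.304
p-value = 0.7619

Since p-value > α = 0.01, we fail to reject H₀.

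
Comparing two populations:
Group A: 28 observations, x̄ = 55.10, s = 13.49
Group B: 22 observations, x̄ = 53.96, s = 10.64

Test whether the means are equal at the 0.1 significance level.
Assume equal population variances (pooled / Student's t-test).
Student's two-sample t-test (equal variances):
H₀: μ₁ = μ₂
H₁: μ₁ ≠ μ₂
df = n₁ + n₂ - 2 = 48
Pooled variance s_p² = [(n₁-1)s₁² + (n₂-1)s₂²] / (n₁ + n₂ - 2) = [(27)(13.49²) + (21)(10.64²)] / 48 = 151.8930
SE = √(s_p²(1/n₁ + 1/n₂)) = √(151.8930 × (1/28 + 1/22)) = 3.5113
t = (x̄₁ - x̄₂) / SE = (55.10 - 53.96) / 3.5113 = 1.14 / 3.5113 = 0.325
p-value = 0.7468

Since p-value > α = 0.1, we fail to reject H₀.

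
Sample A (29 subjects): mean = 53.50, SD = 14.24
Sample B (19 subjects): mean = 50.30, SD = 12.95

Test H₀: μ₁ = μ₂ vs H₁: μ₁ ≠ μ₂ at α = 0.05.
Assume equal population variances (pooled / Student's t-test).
Student's two-sample t-test (equal variances):
H₀: μ₁ = μ₂
H₁: μ₁ ≠ μ₂
df = n₁ + n₂ - 2 = 46
Pooled variance s_p² = [(n₁-1)s₁² + (n₂-1)s₂²] / (n₁ + n₂ - 2) = [(28)(14.24²) + (18)(12.95²)] / 46 = 189.0526
SE = √(s_p²(1/n₁ + 1/n₂)) = √(189.0526 × (1/29 + 1/19)) = 4.0582
t = (x̄₁ - x̄₂) / SE = (53.50 - 50.30) / 4.0582 = 3.20 / 4.0582 = 0.789
p-value = 0.4344

Since p-value > α = 0.05, we fail to reject H₀.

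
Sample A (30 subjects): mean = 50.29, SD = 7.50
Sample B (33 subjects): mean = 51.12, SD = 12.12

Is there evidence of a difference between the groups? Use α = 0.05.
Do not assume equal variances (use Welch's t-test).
Welch's two-sample t-test:
H₀: μ₁ = μ₂
H₁: μ₁ ≠ μ₂
s₁²/n₁ = 7.50²/30 = 1.8750,  s₂²/n₂ = 12.12²/33 = 4.4513
SE = √(s₁²/n₁ + s₂²/n₂) = √(1.8750 + 4.4513) = 2.5152
df (Welch-Satterthwaite) = (s₁²/n₁ + s₂²/n₂)² / [(s₁²/n₁)²/(n₁-1) + (s₂²/n₂)²/(n₂-1)] ≈ 54.05
t = (x̄₁ - x̄₂) / SE = (50.29 - 51.12) / 2.5152 = -0.83 / 2.5152 = -0.330
p-value = 0.7427

Since p-value > α = 0.05, we fail to reject H₀.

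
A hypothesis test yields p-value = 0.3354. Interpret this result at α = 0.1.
Since p = 0.3354 > α = 0.1, fail to reject H₀.
There is insufficient evidence to reject the null hypothesis; the result is not statistically significant at the 0.1 level.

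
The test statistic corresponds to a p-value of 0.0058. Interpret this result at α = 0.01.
Since p = 0.0058 < α = 0.01, reject H₀.
There is sufficient evidence to reject the null hypothesis; the result is statistically significant at the 0.01 level.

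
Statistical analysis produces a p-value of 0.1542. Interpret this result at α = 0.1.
Since p = 0.1542 > α = 0.1, fail to reject H₀.
There is insufficient evidence to reject the null hypothesis; the result is not statistically significant at the 0.1 level.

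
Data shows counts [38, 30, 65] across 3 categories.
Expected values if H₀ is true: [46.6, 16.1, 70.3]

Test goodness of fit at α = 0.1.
Chi-square goodness of fit test:
H₀: observed counts match expected distribution
H₁: observed counts differ from expected distribution
df = k - 1 = 2
χ² = Σ(O - E)²/E
   = (38 - 46.6)²/46.6 + (30 - 16.1)²/16.1 + (65 - 70.3)²/70.3
   = 1.587 + 12.001 + 0.400
   = 13.99
p-value = 0.0009

Since p-value < α = 0.1, we reject H₀.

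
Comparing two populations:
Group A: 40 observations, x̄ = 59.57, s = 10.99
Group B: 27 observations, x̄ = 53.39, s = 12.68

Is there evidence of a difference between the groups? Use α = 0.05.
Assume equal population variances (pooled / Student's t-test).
Student's two-sample t-test (equal variances):
H₀: μ₁ = μ₂
H₁: μ₁ ≠ μ₂
df = n₁ + n₂ - 2 = 65
Pooled variance s_p² = [(n₁-1)s₁² + (n₂-1)s₂²] / (n₁ + n₂ - 2) = [(39)(10.99²) + (26)(12.68²)] / 65 = 136.7810
SE = √(s_p²(1/n₁ + 1/n₂)) = √(136.7810 × (1/40 + 1/27)) = 2.9130
t = (x̄₁ - x̄₂) / SE = (59.57 - 53.39) / 2.9130 = 6.18 / 2.9130 = 2.122
p-value = 0.0377

Since p-value < α = 0.05, we reject H₀.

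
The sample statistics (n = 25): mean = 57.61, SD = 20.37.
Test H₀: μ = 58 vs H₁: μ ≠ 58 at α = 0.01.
One-sample t-test:
H₀: μ = 58
H₁: μ ≠ 58
df = n - 1 = 24
t = (x̄ - μ₀) / (s/√n) = (57.61 - 58) / (20.37/√25) = -0.096
p-value = 0.9245

Since p-value > α = 0.01, we fail to reject H₀.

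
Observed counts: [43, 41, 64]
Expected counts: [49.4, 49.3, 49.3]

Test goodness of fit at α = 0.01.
Chi-square goodness of fit test:
H₀: observed counts match expected distribution
H₁: observed counts differ from expected distribution
df = k - 1 = 2
χ² = Σ(O - E)²/E
   = (43 - 49.4)²/49.4 + (41 - 49.3)²/49.3 + (64 - 49.3)²/49.3
   = 0.829 + 1.397 + 4.383
   = 6.61
p-value = 0.0367

Since p-value > α = 0.01, we fail to reject H₀.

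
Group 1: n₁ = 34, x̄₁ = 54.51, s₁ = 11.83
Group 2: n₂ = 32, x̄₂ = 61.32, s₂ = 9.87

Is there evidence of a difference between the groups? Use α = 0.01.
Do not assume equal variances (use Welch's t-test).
Welch's two-sample t-test:
H₀: μ₁ = μ₂
H₁: μ₁ ≠ μ₂
s₁²/n₁ = 11.83²/34 = 4.1161,  s₂²/n₂ = 9.87²/32 = 3.0443
SE = √(s₁²/n₁ + s₂²/n₂) = √(4.1161 + 3.0443) = 2.6759
df (Welch-Satterthwaite) = (s₁²/n₁ + s₂²/n₂)² / [(s₁²/n₁)²/(n₁-1) + (s₂²/n₂)²/(n₂-1)] ≈ 63.11
t = (x̄₁ - x̄₂) / SE = (54.51 - 61.32) / 2.6759 = -6.81 / 2.6759 = -2.545
p-value = 0.0134

Since p-value > α = 0.01, we fail to reject H₀.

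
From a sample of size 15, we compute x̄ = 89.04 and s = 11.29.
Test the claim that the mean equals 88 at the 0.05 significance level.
One-sample t-test:
H₀: μ = 88
H₁: μ ≠ 88
df = n - 1 = 14
t = (x̄ - μ₀) / (s/√n) = (89.04 - 88) / (11.29/√15) = 0.357
p-value = 0.7266

Since p-value > α = 0.05, we fail to reject H₀.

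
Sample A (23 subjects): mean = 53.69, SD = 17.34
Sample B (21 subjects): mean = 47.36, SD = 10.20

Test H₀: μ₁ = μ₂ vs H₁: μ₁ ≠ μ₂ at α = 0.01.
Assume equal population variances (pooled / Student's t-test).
Student's two-sample t-test (equal variances):
H₀: μ₁ = μ₂
H₁: μ₁ ≠ μ₂
df = n₁ + n₂ - 2 = 42
Pooled variance s_p² = [(n₁-1)s₁² + (n₂-1)s₂²] / (n₁ + n₂ - 2) = [(22)(17.34²) + (20)(10.20²)] / 42 = 207.0396
SE = √(s_p²(1/n₁ + 1/n₂)) = √(207.0396 × (1/23 + 1/21)) = 4.3429
t = (x̄₁ - x̄₂) / SE = (53.69 - 47.36) / 4.3429 = 6.33 / 4.3429 = 1.458
p-value = 0.1524

Since p-value > α = 0.01, we fail to reject H₀.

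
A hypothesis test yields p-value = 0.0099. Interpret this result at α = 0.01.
Since p = 0.0099 < α = 0.01, reject H₀.
There is sufficient evidence to reject the null hypothesis; the result is statistically significant at the 0.01 level.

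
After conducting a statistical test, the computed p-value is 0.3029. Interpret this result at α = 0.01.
Since p = 0.3029 > α = 0.01, fail to reject H₀.
There is insufficient evidence to reject the null hypothesis; the result is not statistically significant at the 0.01 level.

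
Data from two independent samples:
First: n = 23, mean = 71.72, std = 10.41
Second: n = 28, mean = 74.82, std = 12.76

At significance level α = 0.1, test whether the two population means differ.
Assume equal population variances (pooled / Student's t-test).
Student's two-sample t-test (equal variances):
H₀: μ₁ = μ₂
H₁: μ₁ ≠ μ₂
df = n₁ + n₂ - 2 = 49
Pooled variance s_p² = [(n₁-1)s₁² + (n₂-1)s₂²] / (n₁ + n₂ - 2) = [(22)(10.41²) + (27)(12.76²)] / 49 = 138.3709
SE = √(s_p²(1/n₁ + 1/n₂)) = √(138.3709 × (1/23 + 1/28)) = 3.3103
t = (x̄₁ - x̄₂) / SE = (71.72 - 74.82) / 3.3103 = -3.10 / 3.3103 = -0.936
p-value = 0.3536

Since p-value > α = 0.1, we fail to reject H₀.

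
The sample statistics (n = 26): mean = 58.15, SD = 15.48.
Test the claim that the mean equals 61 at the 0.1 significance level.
One-sample t-test:
H₀: μ = 61
H₁: μ ≠ 61
df = n - 1 = 25
t = (x̄ - μ₀) / (s/√n) = (58.15 - 61) / (15.48/√26) = -0.939
p-value = 0.3568

Since p-value > α = 0.1, we fail to reject H₀.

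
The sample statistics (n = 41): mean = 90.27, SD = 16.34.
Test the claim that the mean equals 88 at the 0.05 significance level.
One-sample t-test:
H₀: μ = 88
H₁: μ ≠ 88
df = n - 1 = 40
t = (x̄ - μ₀) / (s/√n) = (90.27 - 88) / (16.34/√41) = 0.890
p-value = 0.3790

Since p-value > α = 0.05, we fail to reject H₀.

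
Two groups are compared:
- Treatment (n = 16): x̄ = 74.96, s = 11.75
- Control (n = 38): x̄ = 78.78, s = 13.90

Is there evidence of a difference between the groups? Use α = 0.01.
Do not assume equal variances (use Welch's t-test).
Welch's two-sample t-test:
H₀: μ₁ = μ₂
H₁: μ₁ ≠ μ₂
s₁²/n₁ = 11.75²/16 = 8.6289,  s₂²/n₂ = 13.90²/38 = 5.0845
SE = √(s₁²/n₁ + s₂²/n₂) = √(8.6289 + 5.0845) = 3.7032
df (Welch-Satterthwaite) = (s₁²/n₁ + s₂²/n₂)² / [(s₁²/n₁)²/(n₁-1) + (s₂²/n₂)²/(n₂-1)] ≈ 33.21
t = (x̄₁ - x̄₂) / SE = (74.96 - 78.78) / 3.7032 = -3.82 / 3.7032 = -1.032
p-value = 0.3097

Since p-value > α = 0.01, we fail to reject H₀.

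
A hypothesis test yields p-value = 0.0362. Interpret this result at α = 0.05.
Since p = 0.0362 < α = 0.05, reject H₀.
There is sufficient evidence to reject the null hypothesis; the result is statistically significant at the 0.05 level.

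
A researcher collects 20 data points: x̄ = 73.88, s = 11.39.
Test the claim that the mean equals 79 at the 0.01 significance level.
One-sample t-test:
H₀: μ = 79
H₁: μ ≠ 79
df = n - 1 = 19
t = (x̄ - μ₀) / (s/√n) = (73.88 - 79) / (11.39/√20) = -2.010
p-value = 0.0588

Since p-value > α = 0.01, we fail to reject H₀.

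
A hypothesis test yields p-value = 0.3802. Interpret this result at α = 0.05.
Since p = 0.3802 > α = 0.05, fail to reject H₀.
There is insufficient evidence to reject the null hypothesis; the result is not statistically significant at the 0.05 level.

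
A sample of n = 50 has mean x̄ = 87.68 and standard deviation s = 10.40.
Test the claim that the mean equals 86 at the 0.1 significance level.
One-sample t-test:
H₀: μ = 86
H₁: μ ≠ 86
df = n - 1 = 49
t = (x̄ - μ₀) / (s/√n) = (87.68 - 86) / (10.40/√50) = 1.142
p-value = 0.2589

Since p-value > α = 0.1, we fail to reject H₀.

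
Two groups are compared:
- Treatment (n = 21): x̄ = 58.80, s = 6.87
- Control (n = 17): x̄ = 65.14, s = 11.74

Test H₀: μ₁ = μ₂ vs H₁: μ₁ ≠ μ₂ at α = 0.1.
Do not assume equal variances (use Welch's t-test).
Welch's two-sample t-test:
H₀: μ₁ = μ₂
H₁: μ₁ ≠ μ₂
s₁²/n₁ = 6.87²/21 = 2.2475,  s₂²/n₂ = 11.74²/17 = 8.1075
SE = √(s₁²/n₁ + s₂²/n₂) = √(2.2475 + 8.1075) = 3.2179
df (Welch-Satterthwaite) = (s₁²/n₁ + s₂²/n₂)² / [(s₁²/n₁)²/(n₁-1) + (s₂²/n₂)²/(n₂-1)] ≈ 24.59
t = (x̄₁ - x̄₂) / SE = (58.80 - 65.14) / 3.2179 = -6.34 / 3.2179 = -1.970
p-value = 0.0602

Since p-value < α = 0.1, we reject H₀.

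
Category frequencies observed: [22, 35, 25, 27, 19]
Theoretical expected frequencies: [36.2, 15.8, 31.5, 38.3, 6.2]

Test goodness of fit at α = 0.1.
Chi-square goodness of fit test:
H₀: observed counts match expected distribution
H₁: observed counts differ from expected distribution
df = k - 1 = 4
χ² = Σ(O - E)²/E
   = (22 - 36.2)²/36.2 + (35 - 15.8)²/15.8 + (25 - 31.5)²/31.5 + (27 - 38.3)²/38.3 + (19 - 6.2)²/6.2
   = 5.570 + 23.332 + 1.341 + 3.334 + 26.426
   = 60.00
p-value < 0.0001

Since p-value < α = 0.1, we reject H₀.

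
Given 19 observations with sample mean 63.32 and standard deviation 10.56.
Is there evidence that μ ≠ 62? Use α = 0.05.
One-sample t-test:
H₀: μ = 62
H₁: μ ≠ 62
df = n - 1 = 18
t = (x̄ - μ₀) / (s/√n) = (63.32 - 62) / (10.56/√19) = 0.545
p-value = 0.5925

Since p-value > α = 0.05, we fail to reject H₀.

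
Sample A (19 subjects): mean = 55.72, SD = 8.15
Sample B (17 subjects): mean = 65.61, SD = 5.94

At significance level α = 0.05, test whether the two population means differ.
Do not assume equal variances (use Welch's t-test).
Welch's two-sample t-test:
H₀: μ₁ = μ₂
H₁: μ₁ ≠ μ₂
s₁²/n₁ = 8.15²/19 = 3.4959,  s₂²/n₂ = 5.94²/17 = 2.0755
SE = √(s₁²/n₁ + s₂²/n₂) = √(3.4959 + 2.0755) = 2.3604
df (Welch-Satterthwaite) = (s₁²/n₁ + s₂²/n₂)² / [(s₁²/n₁)²/(n₁-1) + (s₂²/n₂)²/(n₂-1)] ≈ 32.74
t = (x̄₁ - x̄₂) / SE = (55.72 - 65.61) / 2.3604 = -9.89 / 2.3604 = -4.190
p-value = 0.0002

Since p-value < α = 0.05, we reject H₀.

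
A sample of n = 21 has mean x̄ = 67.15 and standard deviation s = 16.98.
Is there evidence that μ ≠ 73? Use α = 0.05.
One-sample t-test:
H₀: μ = 73
H₁: μ ≠ 73
df = n - 1 = 20
t = (x̄ - μ₀) / (s/√n) = (67.15 - 73) / (16.98/√21) = -1.579
p-value = 0.1301

Since p-value > α = 0.05, we fail to reject H₀.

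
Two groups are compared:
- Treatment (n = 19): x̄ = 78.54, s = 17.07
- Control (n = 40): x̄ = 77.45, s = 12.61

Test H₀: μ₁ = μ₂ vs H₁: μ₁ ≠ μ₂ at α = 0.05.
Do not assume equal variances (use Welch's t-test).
Welch's two-sample t-test:
H₀: μ₁ = μ₂
H₁: μ₁ ≠ μ₂
s₁²/n₁ = 17.07²/19 = 15.3360,  s₂²/n₂ = 12.61²/40 = 3.9753
SE = √(s₁²/n₁ + s₂²/n₂) = √(15.3360 + 3.9753) = 4.3945
df (Welch-Satterthwaite) = (s₁²/n₁ + s₂²/n₂)² / [(s₁²/n₁)²/(n₁-1) + (s₂²/n₂)²/(n₂-1)] ≈ 27.68
t = (x̄₁ - x̄₂) / SE = (78.54 - 77.45) / 4.3945 = 1.09 / 4.3945 = 0.248
p-value = 0.8059

Since p-value > α = 0.05, we fail to reject H₀.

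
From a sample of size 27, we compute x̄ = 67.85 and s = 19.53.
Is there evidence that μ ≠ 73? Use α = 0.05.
One-sample t-test:
H₀: μ = 73
H₁: μ ≠ 73
df = n - 1 = 26
t = (x̄ - μ₀) / (s/√n) = (67.85 - 73) / (19.53/√27) = -1.370
p-value = 0.1823

Since p-value > α = 0.05, we fail to reject H₀.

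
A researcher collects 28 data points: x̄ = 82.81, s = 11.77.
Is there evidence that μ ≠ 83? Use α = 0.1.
One-sample t-test:
H₀: μ = 83
H₁: μ ≠ 83
df = n - 1 = 27
t = (x̄ - μ₀) / (s/√n) = (82.81 - 83) / (11.77/√28) = -0.085
p-value = 0.9326

Since p-value > α = 0.1, we fail to reject H₀.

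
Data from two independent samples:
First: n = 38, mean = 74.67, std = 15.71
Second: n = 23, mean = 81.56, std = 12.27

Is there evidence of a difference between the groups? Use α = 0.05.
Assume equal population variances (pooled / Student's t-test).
Student's two-sample t-test (equal variances):
H₀: μ₁ = μ₂
H₁: μ₁ ≠ μ₂
df = n₁ + n₂ - 2 = 59
Pooled variance s_p² = [(n₁-1)s₁² + (n₂-1)s₂²] / (n₁ + n₂ - 2) = [(37)(15.71²) + (22)(12.27²)] / 59 = 210.9138
SE = √(s_p²(1/n₁ + 1/n₂)) = √(210.9138 × (1/38 + 1/23)) = 3.8367
t = (x̄₁ - x̄₂) / SE = (74.67 - 81.56) / 3.8367 = -6.89 / 3.8367 = -1.796
p-value = 0.0776

Since p-value > α = 0.05, we fail to reject H₀.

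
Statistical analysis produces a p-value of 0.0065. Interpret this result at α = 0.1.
Since p = 0.0065 < α = 0.1, reject H₀.
There is sufficient evidence to reject the null hypothesis; the result is statistically significant at the 0.1 level.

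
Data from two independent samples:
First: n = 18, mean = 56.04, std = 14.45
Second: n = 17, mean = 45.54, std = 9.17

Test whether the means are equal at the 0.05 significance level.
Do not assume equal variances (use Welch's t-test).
Welch's two-sample t-test:
H₀: μ₁ = μ₂
H₁: μ₁ ≠ μ₂
s₁²/n₁ = 14.45²/18 = 11.6001,  s₂²/n₂ = 9.17²/17 = 4.9464
SE = √(s₁²/n₁ + s₂²/n₂) = √(11.6001 + 4.9464) = 4.0677
df (Welch-Satterthwaite) = (s₁²/n₁ + s₂²/n₂)² / [(s₁²/n₁)²/(n₁-1) + (s₂²/n₂)²/(n₂-1)] ≈ 28.99
t = (x̄₁ - x̄₂) / SE = (56.04 - 45.54) / 4.0677 = 10.50 / 4.0677 = 2.581
p-value = 0.0152

Since p-value < α = 0.05, we reject H₀.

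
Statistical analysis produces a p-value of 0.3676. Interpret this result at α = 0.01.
Since p = 0.3676 > α = 0.01, fail to reject H₀.
There is insufficient evidence to reject the null hypothesis; the result is not statistically significant at the 0.01 level.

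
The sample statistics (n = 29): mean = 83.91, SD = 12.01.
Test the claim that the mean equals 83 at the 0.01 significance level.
One-sample t-test:
H₀: μ = 83
H₁: μ ≠ 83
df = n - 1 = 28
t = (x̄ - μ₀) / (s/√n) = (83.91 - 83) / (12.01/√29) = 0.408
p-value = 0.6864

Since p-value > α = 0.01, we fail to reject H₀.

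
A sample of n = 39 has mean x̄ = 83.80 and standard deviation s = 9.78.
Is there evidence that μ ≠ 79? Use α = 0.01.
One-sample t-test:
H₀: μ = 79
H₁: μ ≠ 79
df = n - 1 = 38
t = (x̄ - μ₀) / (s/√n) = (83.80 - 79) / (9.78/√39) = 3.065
p-value = 0.0040

Since p-value < α = 0.01, we reject H₀.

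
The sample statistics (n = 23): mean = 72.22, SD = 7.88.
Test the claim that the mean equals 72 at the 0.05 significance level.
One-sample t-test:
H₀: μ = 72
H₁: μ ≠ 72
df = n - 1 = 22
t = (x̄ - μ₀) / (s/√n) = (72.22 - 72) / (7.88/√23) = 0.134
p-value = 0.8947

Since p-value > α = 0.05, we fail to reject H₀.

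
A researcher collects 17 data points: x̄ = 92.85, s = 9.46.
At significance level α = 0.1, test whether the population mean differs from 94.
One-sample t-test:
H₀: μ = 94
H₁: μ ≠ 94
df = n - 1 = 16
t = (x̄ - μ₀) / (s/√n) = (92.85 - 94) / (9.46/√17) = -0.501
p-value = 0.6230

Since p-value > α = 0.1, we fail to reject H₀.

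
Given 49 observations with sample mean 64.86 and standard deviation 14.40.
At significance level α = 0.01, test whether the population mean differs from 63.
One-sample t-test:
H₀: μ = 63
H₁: μ ≠ 63
df = n - 1 = 48
t = (x̄ - μ₀) / (s/√n) = (64.86 - 63) / (14.40/√49) = 0.904
p-value = 0.3704

Since p-value > α = 0.01, we fail to reject H₀.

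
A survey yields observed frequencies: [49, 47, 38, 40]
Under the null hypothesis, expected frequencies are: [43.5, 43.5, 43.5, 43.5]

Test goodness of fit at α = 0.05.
Chi-square goodness of fit test:
H₀: observed counts match expected distribution
H₁: observed counts differ from expected distribution
df = k - 1 = 3
χ² = Σ(O - E)²/E
   = (49 - 43.5)²/43.5 + (47 - 43.5)²/43.5 + (38 - 43.5)²/43.5 + (40 - 43.5)²/43.5
   = 0.695 + 0.282 + 0.695 + 0.282
   = 1.95
p-value = 0.5820

Since p-value > α = 0.05, we fail to reject H₀.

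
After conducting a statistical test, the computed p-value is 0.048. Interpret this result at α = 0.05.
Since p = 0.048 < α = 0.05, reject H₀.
There is sufficient evidence to reject the null hypothesis; the result is statistically significant at the 0.05 level.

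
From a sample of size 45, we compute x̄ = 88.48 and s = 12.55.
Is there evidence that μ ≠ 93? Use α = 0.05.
One-sample t-test:
H₀: μ = 93
H₁: μ ≠ 93
df = n - 1 = 44
t = (x̄ - μ₀) / (s/√n) = (88.48 - 93) / (12.55/√45) = -2.416
p-value = 0.0199

Since p-value < α = 0.05, we reject H₀.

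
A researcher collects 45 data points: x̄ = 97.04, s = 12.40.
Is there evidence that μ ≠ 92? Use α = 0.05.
One-sample t-test:
H₀: μ = 92
H₁: μ ≠ 92
df = n - 1 = 44
t = (x̄ - μ₀) / (s/√n) = (97.04 - 92) / (12.40/√45) = 2.727
p-value = 0.0092

Since p-value < α = 0.05, we reject H₀.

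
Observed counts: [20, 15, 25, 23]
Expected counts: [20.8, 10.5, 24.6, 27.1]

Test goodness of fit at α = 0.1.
Chi-square goodness of fit test:
H₀: observed counts match expected distribution
H₁: observed counts differ from expected distribution
df = k - 1 = 3
χ² = Σ(O - E)²/E
   = (20 - 20.8)²/20.8 + (15 - 10.5)²/10.5 + (25 - 24.6)²/24.6 + (23 - 27.1)²/27.1
   = 0.031 + 1.929 + 0.007 + 0.620
   = 2.59
p-value = 0.4599

Since p-value > α = 0.1, we fail to reject H₀.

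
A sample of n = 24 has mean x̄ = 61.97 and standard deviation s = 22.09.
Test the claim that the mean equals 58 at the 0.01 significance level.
One-sample t-test:
H₀: μ = 58
H₁: μ ≠ 58
df = n - 1 = 23
t = (x̄ - μ₀) / (s/√n) = (61.97 - 58) / (22.09/√24) = 0.880
p-value = 0.3877

Since p-value > α = 0.01, we fail to reject H₀.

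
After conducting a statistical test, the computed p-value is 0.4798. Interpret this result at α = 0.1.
Since p = 0.4798 > α = 0.1, fail to reject H₀.
There is insufficient evidence to reject the null hypothesis; the result is not statistically significant at the 0.1 level.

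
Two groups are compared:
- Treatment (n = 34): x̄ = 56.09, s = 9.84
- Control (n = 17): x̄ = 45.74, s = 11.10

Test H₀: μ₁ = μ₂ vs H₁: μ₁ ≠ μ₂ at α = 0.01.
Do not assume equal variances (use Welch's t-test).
Welch's two-sample t-test:
H₀: μ₁ = μ₂
H₁: μ₁ ≠ μ₂
s₁²/n₁ = 9.84²/34 = 2.8478,  s₂²/n₂ = 11.10²/17 = 7.2476
SE = √(s₁²/n₁ + s₂²/n₂) = √(2.8478 + 7.2476) = 3.1773
df (Welch-Satterthwaite) = (s₁²/n₁ + s₂²/n₂)² / [(s₁²/n₁)²/(n₁-1) + (s₂²/n₂)²/(n₂-1)] ≈ 28.88
t = (x̄₁ - x̄₂) / SE = (56.09 - 45.74) / 3.1773 = 10.35 / 3.1773 = 3.257
p-value = 0.0029

Since p-value < α = 0.01, we reject H₀.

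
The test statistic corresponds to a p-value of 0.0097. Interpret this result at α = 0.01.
Since p = 0.0097 < α = 0.01, reject H₀.
There is sufficient evidence to reject the null hypothesis; the result is statistically significant at the 0.01 level.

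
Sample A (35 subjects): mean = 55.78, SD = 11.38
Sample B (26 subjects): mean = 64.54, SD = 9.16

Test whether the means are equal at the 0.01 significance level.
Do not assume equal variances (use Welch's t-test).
Welch's two-sample t-test:
H₀: μ₁ = μ₂
H₁: μ₁ ≠ μ₂
s₁²/n₁ = 11.38²/35 = 3.7001,  s₂²/n₂ = 9.16²/26 = 3.2271
SE = √(s₁²/n₁ + s₂²/n₂) = √(3.7001 + 3.2271) = 2.6320
df (Welch-Satterthwaite) = (s₁²/n₁ + s₂²/n₂)² / [(s₁²/n₁)²/(n₁-1) + (s₂²/n₂)²/(n₂-1)] ≈ 58.57
t = (x̄₁ - x̄₂) / SE = (55.78 - 64.54) / 2.6320 = -8.76 / 2.6320 = -3.328
p-value = 0.0015

Since p-value < α = 0.01, we reject H₀.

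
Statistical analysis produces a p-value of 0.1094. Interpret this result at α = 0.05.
Since p = 0.1094 > α = 0.05, fail to reject H₀.
There is insufficient evidence to reject the null hypothesis; the result is not statistically significant at the 0.05 level.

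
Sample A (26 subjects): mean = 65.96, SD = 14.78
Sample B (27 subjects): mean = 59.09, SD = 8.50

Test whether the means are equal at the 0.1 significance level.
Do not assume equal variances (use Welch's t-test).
Welch's two-sample t-test:
H₀: μ₁ = μ₂
H₁: μ₁ ≠ μ₂
s₁²/n₁ = 14.78²/26 = 8.4019,  s₂²/n₂ = 8.50²/27 = 2.6759
SE = √(s₁²/n₁ + s₂²/n₂) = √(8.4019 + 2.6759) = 3.3283
df (Welch-Satterthwaite) = (s₁²/n₁ + s₂²/n₂)² / [(s₁²/n₁)²/(n₁-1) + (s₂²/n₂)²/(n₂-1)] ≈ 39.60
t = (x̄₁ - x̄₂) / SE = (65.96 - 59.09) / 3.3283 = 6.87 / 3.3283 = 2.064
p-value = 0.0456

Since p-value < α = 0.1, we reject H₀.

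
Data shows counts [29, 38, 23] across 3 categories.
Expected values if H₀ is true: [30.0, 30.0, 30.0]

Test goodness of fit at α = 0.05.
Chi-square goodness of fit test:
H₀: observed counts match expected distribution
H₁: observed counts differ from expected distribution
df = k - 1 = 2
χ² = Σ(O - E)²/E
   = (29 - 30.0)²/30.0 + (38 - 30.0)²/30.0 + (23 - 30.0)²/30.0
   = 0.033 + 2.133 + 1.633
   = 3.80
p-value = 0.1496

Since p-value > α = 0.05, we fail to reject H₀.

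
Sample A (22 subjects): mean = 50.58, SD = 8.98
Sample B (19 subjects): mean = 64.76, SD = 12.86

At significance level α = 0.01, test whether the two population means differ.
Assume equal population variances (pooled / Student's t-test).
Student's two-sample t-test (equal variances):
H₀: μ₁ = μ₂
H₁: μ₁ ≠ μ₂
df = n₁ + n₂ - 2 = 39
Pooled variance s_p² = [(n₁-1)s₁² + (n₂-1)s₂²] / (n₁ + n₂ - 2) = [(21)(8.98²) + (18)(12.86²)] / 39 = 119.7508
SE = √(s_p²(1/n₁ + 1/n₂)) = √(119.7508 × (1/22 + 1/19)) = 3.4272
t = (x̄₁ - x̄₂) / SE = (50.58 - 64.76) / 3.4272 = -14.18 / 3.4272 = -4.137
p-value = 0.0002

Since p-value < α = 0.01, we reject H₀.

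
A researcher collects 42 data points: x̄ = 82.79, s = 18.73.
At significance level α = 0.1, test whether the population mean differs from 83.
One-sample t-test:
H₀: μ = 83
H₁: μ ≠ 83
df = n - 1 = 41
t = (x̄ - μ₀) / (s/√n) = (82.79 - 83) / (18.73/√42) = -0.073
p-value = 0.9424

Since p-value > α = 0.1, we fail to reject H₀.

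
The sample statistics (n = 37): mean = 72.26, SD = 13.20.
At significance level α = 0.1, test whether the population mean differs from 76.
One-sample t-test:
H₀: μ = 76
H₁: μ ≠ 76
df = n - 1 = 36
t = (x̄ - μ₀) / (s/√n) = (72.26 - 76) / (13.20/√37) = -1.723
p-value = 0.0934

Since p-value < α = 0.1, we reject H₀.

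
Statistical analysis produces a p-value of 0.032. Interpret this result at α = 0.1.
Since p = 0.032 < α = 0.1, reject H₀.
There is sufficient evidence to reject the null hypothesis; the result is statistically significant at the 0.1 level.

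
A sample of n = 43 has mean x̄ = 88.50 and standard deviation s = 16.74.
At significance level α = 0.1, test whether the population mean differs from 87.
One-sample t-test:
H₀: μ = 87
H₁: μ ≠ 87
df = n - 1 = 42
t = (x̄ - μ₀) / (s/√n) = (88.50 - 87) / (16.74/√43) = 0.588
p-value = 0.5600

Since p-value > α = 0.1, we fail to reject H₀.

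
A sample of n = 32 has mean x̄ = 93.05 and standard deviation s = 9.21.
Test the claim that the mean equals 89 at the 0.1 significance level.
One-sample t-test:
H₀: μ = 89
H₁: μ ≠ 89
df = n - 1 = 31
t = (x̄ - μ₀) / (s/√n) = (93.05 - 89) / (9.21/√32) = 2.488
p-value = 0.0184

Since p-value < α = 0.1, we reject H₀.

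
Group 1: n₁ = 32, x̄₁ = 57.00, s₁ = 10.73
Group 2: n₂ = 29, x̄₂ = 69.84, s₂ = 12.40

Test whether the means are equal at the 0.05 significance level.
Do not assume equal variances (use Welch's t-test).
Welch's two-sample t-test:
H₀: μ₁ = μ₂
H₁: μ₁ ≠ μ₂
s₁²/n₁ = 10.73²/32 = 3.5979,  s₂²/n₂ = 12.40²/29 = 5.3021
SE = √(s₁²/n₁ + s₂²/n₂) = √(3.5979 + 5.3021) = 2.9833
df (Welch-Satterthwaite) = (s₁²/n₁ + s₂²/n₂)² / [(s₁²/n₁)²/(n₁-1) + (s₂²/n₂)²/(n₂-1)] ≈ 55.72
t = (x̄₁ - x̄₂) / SE = (57.00 - 69.84) / 2.9833 = -12.84 / 2.9833 = -4.304
p-value = 0.0001

Since p-value < α = 0.05, we reject H₀.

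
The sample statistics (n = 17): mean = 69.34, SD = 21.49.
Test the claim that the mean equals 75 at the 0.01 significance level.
One-sample t-test:
H₀: μ = 75
H₁: μ ≠ 75
df = n - 1 = 16
t = (x̄ - μ₀) / (s/√n) = (69.34 - 75) / (21.49/√17) = -1.086
p-value = 0.2936

Since p-value > α = 0.01, we fail to reject H₀.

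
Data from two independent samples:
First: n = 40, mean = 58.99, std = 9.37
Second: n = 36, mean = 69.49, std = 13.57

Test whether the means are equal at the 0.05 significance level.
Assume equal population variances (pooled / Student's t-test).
Student's two-sample t-test (equal variances):
H₀: μ₁ = μ₂
H₁: μ₁ ≠ μ₂
df = n₁ + n₂ - 2 = 74
Pooled variance s_p² = [(n₁-1)s₁² + (n₂-1)s₂²] / (n₁ + n₂ - 2) = [(39)(9.37²) + (35)(13.57²)] / 74 = 133.3669
SE = √(s_p²(1/n₁ + 1/n₂)) = √(133.3669 × (1/40 + 1/36)) = 2.6531
t = (x̄₁ - x̄₂) / SE = (58.99 - 69.49) / 2.6531 = -10.50 / 2.6531 = -3.958
p-value = 0.0002

Since p-value < α = 0.05, we reject H₀.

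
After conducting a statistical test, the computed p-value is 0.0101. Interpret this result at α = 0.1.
Since p = 0.0101 < α = 0.1, reject H₀.
There is sufficient evidence to reject the null hypothesis; the result is statistically significant at the 0.1 level.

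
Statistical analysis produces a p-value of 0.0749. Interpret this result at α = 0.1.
Since p = 0.0749 < α = 0.1, reject H₀.
There is sufficient evidence to reject the null hypothesis; the result is statistically significant at the 0.1 level.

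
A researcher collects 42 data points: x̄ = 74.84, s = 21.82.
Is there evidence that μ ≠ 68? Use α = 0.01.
One-sample t-test:
H₀: μ = 68
H₁: μ ≠ 68
df = n - 1 = 41
t = (x̄ - μ₀) / (s/√n) = (74.84 - 68) / (21.82/√42) = 2.032
p-value = 0.0487

Since p-value > α = 0.01, we fail to reject H₀.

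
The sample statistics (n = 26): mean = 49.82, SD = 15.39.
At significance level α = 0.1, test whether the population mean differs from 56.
One-sample t-test:
H₀: μ = 56
H₁: μ ≠ 56
df = n - 1 = 25
t = (x̄ - μ₀) / (s/√n) = (49.82 - 56) / (15.39/√26) = -2.048
p-value = 0.0512

Since p-value < α = 0.1, we reject H₀.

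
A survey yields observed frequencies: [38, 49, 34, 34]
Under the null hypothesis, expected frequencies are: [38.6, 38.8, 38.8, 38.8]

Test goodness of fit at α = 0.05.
Chi-square goodness of fit test:
H₀: observed counts match expected distribution
H₁: observed counts differ from expected distribution
df = k - 1 = 3
χ² = Σ(O - E)²/E
   = (38 - 38.6)²/38.6 + (49 - 38.8)²/38.8 + (34 - 38.8)²/38.8 + (34 - 38.8)²/38.8
   = 0.009 + 2.681 + 0.594 + 0.594
   = 3.88
p-value = 0.2749

Since p-value > α = 0.05, we fail to reject H₀.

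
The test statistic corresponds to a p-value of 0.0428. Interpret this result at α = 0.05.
Since p = 0.0428 < α = 0.05, reject H₀.
There is sufficient evidence to reject the null hypothesis; the result is statistically significant at the 0.05 level.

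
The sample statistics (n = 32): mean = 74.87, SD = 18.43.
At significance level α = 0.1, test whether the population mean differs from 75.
One-sample t-test:
H₀: μ = 75
H₁: μ ≠ 75
df = n - 1 = 31
t = (x̄ - μ₀) / (s/√n) = (74.87 - 75) / (18.43/√32) = -0.040
p-value = 0.9684

Since p-value > α = 0.1, we fail to reject H₀.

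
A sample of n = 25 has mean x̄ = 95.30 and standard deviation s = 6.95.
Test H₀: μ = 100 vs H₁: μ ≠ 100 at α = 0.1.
One-sample t-test:
H₀: μ = 100
H₁: μ ≠ 100
df = n - 1 = 24
t = (x̄ - μ₀) / (s/√n) = (95.30 - 100) / (6.95/√25) = -3.381
p-value = 0.0025

Since p-value < α = 0.1, we reject H₀.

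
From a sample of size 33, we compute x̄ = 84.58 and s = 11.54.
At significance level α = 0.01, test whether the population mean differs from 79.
One-sample t-test:
H₀: μ = 79
H₁: μ ≠ 79
df = n - 1 = 32
t = (x̄ - μ₀) / (s/√n) = (84.58 - 79) / (11.54/√33) = 2.778
p-value = 0.0091

Since p-value < α = 0.01, we reject H₀.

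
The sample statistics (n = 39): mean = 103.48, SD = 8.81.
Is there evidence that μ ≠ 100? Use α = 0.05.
One-sample t-test:
H₀: μ = 100
H₁: μ ≠ 100
df = n - 1 = 38
t = (x̄ - μ₀) / (s/√n) = (103.48 - 100) / (8.81/√39) = 2.467
p-value = 0.0183

Since p-value < α = 0.05, we reject H₀.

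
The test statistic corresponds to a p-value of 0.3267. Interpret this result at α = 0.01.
Since p = 0.3267 > α = 0.01, fail to reject H₀.
There is insufficient evidence to reject the null hypothesis; the result is not statistically significant at the 0.01 level.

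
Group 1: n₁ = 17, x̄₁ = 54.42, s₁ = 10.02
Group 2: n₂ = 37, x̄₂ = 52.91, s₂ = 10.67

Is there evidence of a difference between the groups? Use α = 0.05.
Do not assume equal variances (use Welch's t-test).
Welch's two-sample t-test:
H₀: μ₁ = μ₂
H₁: μ₁ ≠ μ₂
s₁²/n₁ = 10.02²/17 = 5.9059,  s₂²/n₂ = 10.67²/37 = 3.0770
SE = √(s₁²/n₁ + s₂²/n₂) = √(5.9059 + 3.0770) = 2.9971
df (Welch-Satterthwaite) = (s₁²/n₁ + s₂²/n₂)² / [(s₁²/n₁)²/(n₁-1) + (s₂²/n₂)²/(n₂-1)] ≈ 33.03
t = (x̄₁ - x̄₂) / SE = (54.42 - 52.91) / 2.9971 = 1.51 / 2.9971 = 0.504
p-value = 0.6177

Since p-value > α = 0.05, we fail to reject H₀.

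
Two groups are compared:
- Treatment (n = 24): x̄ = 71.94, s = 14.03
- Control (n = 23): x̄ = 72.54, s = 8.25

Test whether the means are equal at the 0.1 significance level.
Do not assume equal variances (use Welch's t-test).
Welch's two-sample t-test:
H₀: μ₁ = μ₂
H₁: μ₁ ≠ μ₂
s₁²/n₁ = 14.03²/24 = 8.2017,  s₂²/n₂ = 8.25²/23 = 2.9592
SE = √(s₁²/n₁ + s₂²/n₂) = √(8.2017 + 2.9592) = 3.3408
df (Welch-Satterthwaite) = (s₁²/n₁ + s₂²/n₂)² / [(s₁²/n₁)²/(n₁-1) + (s₂²/n₂)²/(n₂-1)] ≈ 37.49
t = (x̄₁ - x̄₂) / SE = (71.94 - 72.54) / 3.3408 = -0.60 / 3.3408 = -0.180
p-value = 0.8584

Since p-value > α = 0.1, we fail to reject H₀.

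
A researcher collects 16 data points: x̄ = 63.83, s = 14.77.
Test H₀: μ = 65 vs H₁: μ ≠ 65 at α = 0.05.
One-sample t-test:
H₀: μ = 65
H₁: μ ≠ 65
df = n - 1 = 15
t = (x̄ - μ₀) / (s/√n) = (63.83 - 65) / (14.77/√16) = -0.317
p-value = 0.7557

Since p-value > α = 0.05, we fail to reject H₀.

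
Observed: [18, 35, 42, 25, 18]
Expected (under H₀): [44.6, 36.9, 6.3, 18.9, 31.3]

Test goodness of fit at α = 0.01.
Chi-square goodness of fit test:
H₀: observed counts match expected distribution
H₁: observed counts differ from expected distribution
df = k - 1 = 4
χ² = Σ(O - E)²/E
   = (18 - 44.6)²/44.6 + (35 - 36.9)²/36.9 + (42 - 6.3)²/6.3 + (25 - 18.9)²/18.9 + (18 - 31.3)²/31.3
   = 15.865 + 0.098 + 202.300 + 1.969 + 5.651
   = 225.88
p-value < 0.0001

Since p-value < α = 0.01, we reject H₀.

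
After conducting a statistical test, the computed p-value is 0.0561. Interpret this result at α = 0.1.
Since p = 0.0561 < α = 0.1, reject H₀.
There is sufficient evidence to reject the null hypothesis; the result is statistically significant at the 0.1 level.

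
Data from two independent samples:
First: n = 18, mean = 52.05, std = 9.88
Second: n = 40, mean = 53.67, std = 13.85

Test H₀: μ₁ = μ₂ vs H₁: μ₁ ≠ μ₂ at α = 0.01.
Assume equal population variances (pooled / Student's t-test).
Student's two-sample t-test (equal variances):
H₀: μ₁ = μ₂
H₁: μ₁ ≠ μ₂
df = n₁ + n₂ - 2 = 56
Pooled variance s_p² = [(n₁-1)s₁² + (n₂-1)s₂²] / (n₁ + n₂ - 2) = [(17)(9.88²) + (39)(13.85²)] / 56 = 163.2236
SE = √(s_p²(1/n₁ + 1/n₂)) = √(163.2236 × (1/18 + 1/40)) = 3.6261
t = (x̄₁ - x̄₂) / SE = (52.05 - 53.67) / 3.6261 = -1.62 / 3.6261 = -0.447
p-value = 0.6568

Since p-value > α = 0.01, we fail to reject H₀.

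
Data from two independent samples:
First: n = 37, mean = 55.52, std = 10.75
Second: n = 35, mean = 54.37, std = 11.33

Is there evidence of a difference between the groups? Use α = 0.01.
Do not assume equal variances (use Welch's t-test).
Welch's two-sample t-test:
H₀: μ₁ = μ₂
H₁: μ₁ ≠ μ₂
s₁²/n₁ = 10.75²/37 = 3.1233,  s₂²/n₂ = 11.33²/35 = 3.6677
SE = √(s₁²/n₁ + s₂²/n₂) = √(3.1233 + 3.6677) = 2.6060
df (Welch-Satterthwaite) = (s₁²/n₁ + s₂²/n₂)² / [(s₁²/n₁)²/(n₁-1) + (s₂²/n₂)²/(n₂-1)] ≈ 69.18
t = (x̄₁ - x̄₂) / SE = (55.52 - 54.37) / 2.6060 = 1.15 / 2.6060 = 0.441
p-value = 0.6604

Since p-value > α = 0.01, we fail to reject H₀.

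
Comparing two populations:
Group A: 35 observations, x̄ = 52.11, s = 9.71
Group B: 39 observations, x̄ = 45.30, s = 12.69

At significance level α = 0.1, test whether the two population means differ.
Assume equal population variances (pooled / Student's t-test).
Student's two-sample t-test (equal variances):
H₀: μ₁ = μ₂
H₁: μ₁ ≠ μ₂
df = n₁ + n₂ - 2 = 72
Pooled variance s_p² = [(n₁-1)s₁² + (n₂-1)s₂²] / (n₁ + n₂ - 2) = [(34)(9.71²) + (38)(12.69²)] / 72 = 129.5143
SE = √(s_p²(1/n₁ + 1/n₂)) = √(129.5143 × (1/35 + 1/39)) = 2.6498
t = (x̄₁ - x̄₂) / SE = (52.11 - 45.30) / 2.6498 = 6.81 / 2.6498 = 2.570
p-value = 0.0122

Since p-value < α = 0.1, we reject H₀.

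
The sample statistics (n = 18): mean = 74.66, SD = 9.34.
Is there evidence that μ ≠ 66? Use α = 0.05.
One-sample t-test:
H₀: μ = 66
H₁: μ ≠ 66
df = n - 1 = 17
t = (x̄ - μ₀) / (s/√n) = (74.66 - 66) / (9.34/√18) = 3.934
p-value = 0.0011

Since p-value < α = 0.05, we reject H₀.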